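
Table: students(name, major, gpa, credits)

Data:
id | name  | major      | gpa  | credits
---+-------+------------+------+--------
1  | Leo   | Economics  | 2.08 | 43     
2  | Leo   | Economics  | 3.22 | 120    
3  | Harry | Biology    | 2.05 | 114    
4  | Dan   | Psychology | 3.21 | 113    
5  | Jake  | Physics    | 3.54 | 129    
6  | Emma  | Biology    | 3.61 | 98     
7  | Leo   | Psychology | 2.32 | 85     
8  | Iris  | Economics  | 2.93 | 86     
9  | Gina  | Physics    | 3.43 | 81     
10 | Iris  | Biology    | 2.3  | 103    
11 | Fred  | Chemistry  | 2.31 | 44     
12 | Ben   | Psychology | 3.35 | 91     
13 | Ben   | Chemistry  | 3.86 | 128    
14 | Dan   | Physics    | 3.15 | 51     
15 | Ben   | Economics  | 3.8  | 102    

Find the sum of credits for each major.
SELECT major, SUM(credits) as result
FROM students
GROUP BY major

Result:
  Biology: 315
  Chemistry: 172
  Economics: 351
  Physics: 261
  Psychology: 289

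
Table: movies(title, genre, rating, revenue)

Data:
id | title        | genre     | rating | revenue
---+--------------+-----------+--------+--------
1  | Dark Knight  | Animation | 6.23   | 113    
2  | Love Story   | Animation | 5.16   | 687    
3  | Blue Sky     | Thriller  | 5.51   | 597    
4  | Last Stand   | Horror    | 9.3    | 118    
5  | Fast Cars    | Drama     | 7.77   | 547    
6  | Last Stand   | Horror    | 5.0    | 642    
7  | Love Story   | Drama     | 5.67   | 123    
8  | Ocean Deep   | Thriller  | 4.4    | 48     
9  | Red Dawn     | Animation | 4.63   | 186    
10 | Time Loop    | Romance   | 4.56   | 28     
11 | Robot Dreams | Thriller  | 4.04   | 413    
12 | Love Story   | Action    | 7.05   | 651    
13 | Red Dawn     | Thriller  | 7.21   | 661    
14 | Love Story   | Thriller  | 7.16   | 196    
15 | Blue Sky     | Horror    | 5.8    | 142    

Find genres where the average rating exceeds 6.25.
SELECT genre, AVG(rating)
FROM movies
GROUP BY genre
HAVING AVG(rating) > 6.25

Result:
  Action: avg=7.05
  Drama: avg=6.72
  Horror: avg=6.70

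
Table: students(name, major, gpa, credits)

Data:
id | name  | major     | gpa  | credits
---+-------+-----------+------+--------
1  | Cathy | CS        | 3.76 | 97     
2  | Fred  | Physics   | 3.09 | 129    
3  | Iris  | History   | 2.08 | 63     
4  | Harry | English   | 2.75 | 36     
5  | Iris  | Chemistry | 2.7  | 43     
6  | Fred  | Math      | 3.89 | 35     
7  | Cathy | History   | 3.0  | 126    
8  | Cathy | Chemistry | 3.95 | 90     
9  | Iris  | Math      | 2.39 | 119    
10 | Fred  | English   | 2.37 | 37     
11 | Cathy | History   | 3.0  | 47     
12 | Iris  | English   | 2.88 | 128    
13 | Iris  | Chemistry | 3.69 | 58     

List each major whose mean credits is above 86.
SELECT major, AVG(credits)
FROM students
GROUP BY major
HAVING AVG(credits) > 86

Result:
  CS: avg=97.00
  Physics: avg=129.00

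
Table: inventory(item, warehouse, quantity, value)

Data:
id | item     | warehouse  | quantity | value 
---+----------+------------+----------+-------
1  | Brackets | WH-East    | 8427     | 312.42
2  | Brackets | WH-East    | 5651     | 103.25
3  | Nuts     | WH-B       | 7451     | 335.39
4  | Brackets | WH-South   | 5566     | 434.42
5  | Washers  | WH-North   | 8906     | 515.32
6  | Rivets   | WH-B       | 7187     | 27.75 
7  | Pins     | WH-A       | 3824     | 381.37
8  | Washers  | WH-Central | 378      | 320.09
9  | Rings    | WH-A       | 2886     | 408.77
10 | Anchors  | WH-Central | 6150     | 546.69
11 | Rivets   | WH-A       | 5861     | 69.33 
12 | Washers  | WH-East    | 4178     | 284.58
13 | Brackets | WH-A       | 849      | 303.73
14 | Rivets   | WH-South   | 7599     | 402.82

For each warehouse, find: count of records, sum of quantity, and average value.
SELECT warehouse,
       COUNT(*) as cnt,
       SUM(quantity) as total_quantity,
       AVG(value) as avg_value
FROM inventory
GROUP BY warehouse

Result:
  WH-A: 4 records, 13420 total quantity, 290.80 avg value
  WH-B: 2 records, 14638 total quantity, 181.57 avg value
  WH-Central: 2 records, 6528 total quantity, 433.39 avg value
  WH-East: 3 records, 18256 total quantity, 233.42 avg value
  WH-North: 1 records, 8906 total quantity, 515.32 avg value
  WH-South: 2 records, 13165 total quantity, 418.62 avg value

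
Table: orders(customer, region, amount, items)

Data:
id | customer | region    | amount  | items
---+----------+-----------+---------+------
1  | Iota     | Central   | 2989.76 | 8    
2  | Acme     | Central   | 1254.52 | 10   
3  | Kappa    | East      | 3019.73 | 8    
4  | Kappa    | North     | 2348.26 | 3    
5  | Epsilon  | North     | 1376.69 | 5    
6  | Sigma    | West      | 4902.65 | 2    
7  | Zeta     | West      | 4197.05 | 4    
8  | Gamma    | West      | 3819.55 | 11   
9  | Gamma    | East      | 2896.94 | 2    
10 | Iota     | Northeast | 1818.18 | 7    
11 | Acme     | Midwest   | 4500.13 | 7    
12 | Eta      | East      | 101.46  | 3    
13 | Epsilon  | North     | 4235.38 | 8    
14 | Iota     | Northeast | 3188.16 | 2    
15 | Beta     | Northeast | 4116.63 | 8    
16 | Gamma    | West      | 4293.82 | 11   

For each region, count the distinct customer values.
SELECT region, COUNT(DISTINCT customer)
FROM orders
GROUP BY region

Result:
  Central: 2 distinct
  East: 3 distinct
  Midwest: 1 distinct
  North: 2 distinct
  Northeast: 2 distinct
  West: 3 distinct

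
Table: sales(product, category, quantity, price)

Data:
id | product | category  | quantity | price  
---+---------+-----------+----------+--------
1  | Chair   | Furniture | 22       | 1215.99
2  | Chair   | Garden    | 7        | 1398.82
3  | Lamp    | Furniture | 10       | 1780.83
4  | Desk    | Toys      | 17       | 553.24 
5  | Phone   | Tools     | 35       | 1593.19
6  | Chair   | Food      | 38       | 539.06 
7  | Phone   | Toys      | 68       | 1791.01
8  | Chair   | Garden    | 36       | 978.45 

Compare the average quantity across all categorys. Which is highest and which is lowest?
SELECT category, AVG(quantity)
FROM sales
GROUP BY category
ORDER BY AVG(quantity)

All groups:
  Furniture: 16.00
  Garden: 21.50
  Tools: 35.00
  Food: 38.00
  Toys: 42.50

Highest: Toys (42.50)
Lowest: Furniture (16.00)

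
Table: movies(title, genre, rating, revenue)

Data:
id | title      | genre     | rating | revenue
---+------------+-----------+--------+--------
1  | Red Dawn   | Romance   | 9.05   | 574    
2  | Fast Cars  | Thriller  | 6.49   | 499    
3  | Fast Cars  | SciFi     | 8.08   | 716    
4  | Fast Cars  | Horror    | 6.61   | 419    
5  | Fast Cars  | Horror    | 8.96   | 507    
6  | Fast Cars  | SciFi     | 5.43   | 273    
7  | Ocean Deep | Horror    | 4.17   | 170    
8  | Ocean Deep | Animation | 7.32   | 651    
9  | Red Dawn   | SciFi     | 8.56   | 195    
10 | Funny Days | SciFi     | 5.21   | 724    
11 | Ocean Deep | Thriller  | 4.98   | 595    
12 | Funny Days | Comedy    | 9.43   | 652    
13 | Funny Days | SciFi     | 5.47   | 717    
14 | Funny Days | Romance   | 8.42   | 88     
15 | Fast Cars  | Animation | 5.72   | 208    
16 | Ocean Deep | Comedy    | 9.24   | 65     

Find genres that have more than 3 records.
SELECT genre, COUNT(*) as cnt
FROM movies
GROUP BY genre
HAVING COUNT(*) > 3

Result:
  SciFi: 5

Note: HAVING filters groups after aggregation, WHERE filters rows before.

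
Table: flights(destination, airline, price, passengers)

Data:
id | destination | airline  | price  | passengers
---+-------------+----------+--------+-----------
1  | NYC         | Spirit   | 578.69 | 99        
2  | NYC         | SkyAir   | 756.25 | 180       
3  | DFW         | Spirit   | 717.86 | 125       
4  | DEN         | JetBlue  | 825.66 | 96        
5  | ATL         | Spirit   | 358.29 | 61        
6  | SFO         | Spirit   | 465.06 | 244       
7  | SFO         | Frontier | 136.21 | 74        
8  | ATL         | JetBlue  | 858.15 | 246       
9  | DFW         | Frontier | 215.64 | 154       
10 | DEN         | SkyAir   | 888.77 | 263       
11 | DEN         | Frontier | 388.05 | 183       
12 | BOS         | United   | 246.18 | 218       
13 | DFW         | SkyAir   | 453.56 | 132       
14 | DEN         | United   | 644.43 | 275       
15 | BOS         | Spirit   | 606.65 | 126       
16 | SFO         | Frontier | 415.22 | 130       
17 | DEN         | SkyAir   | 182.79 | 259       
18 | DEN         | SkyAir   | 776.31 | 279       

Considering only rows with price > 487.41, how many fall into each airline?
SELECT airline, COUNT(*)
FROM flights
WHERE price > 487.41
GROUP BY airline

Note: WHERE filters rows before grouping.

Result:
  JetBlue: 2
  SkyAir: 3
  Spirit: 3
  United: 1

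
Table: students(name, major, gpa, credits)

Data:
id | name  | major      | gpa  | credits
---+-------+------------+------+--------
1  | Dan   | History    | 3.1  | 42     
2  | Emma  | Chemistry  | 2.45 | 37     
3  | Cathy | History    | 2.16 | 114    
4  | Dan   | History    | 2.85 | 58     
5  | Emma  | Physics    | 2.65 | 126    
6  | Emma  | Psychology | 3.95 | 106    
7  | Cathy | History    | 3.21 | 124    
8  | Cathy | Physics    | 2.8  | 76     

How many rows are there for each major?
SELECT major, COUNT(*) as count
FROM students
GROUP BY major

Result:
  Chemistry: 1
  History: 4
  Physics: 2
  Psychology: 1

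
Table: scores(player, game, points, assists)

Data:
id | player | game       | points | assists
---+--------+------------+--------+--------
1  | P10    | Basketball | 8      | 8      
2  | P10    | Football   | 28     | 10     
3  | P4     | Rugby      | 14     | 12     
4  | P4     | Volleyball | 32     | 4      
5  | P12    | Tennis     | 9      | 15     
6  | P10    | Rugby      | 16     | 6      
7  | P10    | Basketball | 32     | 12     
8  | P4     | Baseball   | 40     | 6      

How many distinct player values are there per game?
SELECT game, COUNT(DISTINCT player)
FROM scores
GROUP BY game

Result:
  Baseball: 1 distinct
  Basketball: 1 distinct
  Football: 1 distinct
  Rugby: 2 distinct
  Tennis: 1 distinct
  Volleyball: 1 distinct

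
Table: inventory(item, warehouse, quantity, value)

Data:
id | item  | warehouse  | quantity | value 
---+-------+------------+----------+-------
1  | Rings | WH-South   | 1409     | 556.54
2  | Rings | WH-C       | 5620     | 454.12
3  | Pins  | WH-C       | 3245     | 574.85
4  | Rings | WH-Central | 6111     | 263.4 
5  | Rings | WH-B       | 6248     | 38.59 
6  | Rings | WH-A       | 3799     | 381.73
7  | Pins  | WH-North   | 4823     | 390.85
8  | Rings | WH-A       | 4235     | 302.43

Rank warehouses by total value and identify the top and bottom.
SELECT warehouse, SUM(value)
FROM inventory
GROUP BY warehouse
ORDER BY SUM(value)

All groups:
  WH-B: 38.59
  WH-Central: 263.40
  WH-North: 390.85
  WH-South: 556.54
  WH-A: 684.16
  WH-C: 1028.97

Highest: WH-C (1028.97)
Lowest: WH-B (38.59)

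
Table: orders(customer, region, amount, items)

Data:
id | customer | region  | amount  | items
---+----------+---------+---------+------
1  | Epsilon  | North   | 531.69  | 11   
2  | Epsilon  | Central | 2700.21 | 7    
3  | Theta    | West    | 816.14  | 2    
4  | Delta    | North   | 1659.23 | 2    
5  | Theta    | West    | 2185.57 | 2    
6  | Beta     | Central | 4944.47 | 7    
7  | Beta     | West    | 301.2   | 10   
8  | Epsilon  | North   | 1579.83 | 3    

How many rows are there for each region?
SELECT region, COUNT(*) as count
FROM orders
GROUP BY region

Result:
  Central: 2
  North: 3
  West: 3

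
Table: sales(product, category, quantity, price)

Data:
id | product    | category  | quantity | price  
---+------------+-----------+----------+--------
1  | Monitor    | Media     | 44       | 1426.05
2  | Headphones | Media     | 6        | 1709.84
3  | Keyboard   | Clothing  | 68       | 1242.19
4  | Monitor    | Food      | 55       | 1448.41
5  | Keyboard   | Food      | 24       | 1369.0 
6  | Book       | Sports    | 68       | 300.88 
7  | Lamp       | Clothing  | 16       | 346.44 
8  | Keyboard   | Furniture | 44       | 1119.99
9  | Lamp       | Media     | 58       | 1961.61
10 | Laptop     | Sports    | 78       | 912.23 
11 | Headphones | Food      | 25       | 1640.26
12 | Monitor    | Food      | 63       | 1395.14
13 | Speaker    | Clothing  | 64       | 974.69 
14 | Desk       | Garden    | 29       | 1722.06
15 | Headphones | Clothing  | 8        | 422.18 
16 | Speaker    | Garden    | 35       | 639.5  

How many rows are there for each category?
SELECT category, COUNT(*) as count
FROM sales
GROUP BY category

Result:
  Clothing: 4
  Food: 4
  Furniture: 1
  Garden: 2
  Media: 3
  Sports: 2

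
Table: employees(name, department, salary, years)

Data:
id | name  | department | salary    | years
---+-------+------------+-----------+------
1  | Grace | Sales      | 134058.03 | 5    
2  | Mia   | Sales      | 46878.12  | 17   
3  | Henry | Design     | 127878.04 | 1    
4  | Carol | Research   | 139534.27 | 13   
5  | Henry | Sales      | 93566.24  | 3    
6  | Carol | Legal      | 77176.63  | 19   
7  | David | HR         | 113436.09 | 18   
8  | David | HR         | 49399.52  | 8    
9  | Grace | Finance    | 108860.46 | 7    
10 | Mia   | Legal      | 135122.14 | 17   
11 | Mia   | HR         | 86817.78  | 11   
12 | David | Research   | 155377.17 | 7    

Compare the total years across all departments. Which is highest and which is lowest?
SELECT department, SUM(years)
FROM employees
GROUP BY department
ORDER BY SUM(years)

All groups:
  Design: 1
  Finance: 7
  Research: 20
  Sales: 25
  Legal: 36
  HR: 37

Highest: HR (37)
Lowest: Design (1)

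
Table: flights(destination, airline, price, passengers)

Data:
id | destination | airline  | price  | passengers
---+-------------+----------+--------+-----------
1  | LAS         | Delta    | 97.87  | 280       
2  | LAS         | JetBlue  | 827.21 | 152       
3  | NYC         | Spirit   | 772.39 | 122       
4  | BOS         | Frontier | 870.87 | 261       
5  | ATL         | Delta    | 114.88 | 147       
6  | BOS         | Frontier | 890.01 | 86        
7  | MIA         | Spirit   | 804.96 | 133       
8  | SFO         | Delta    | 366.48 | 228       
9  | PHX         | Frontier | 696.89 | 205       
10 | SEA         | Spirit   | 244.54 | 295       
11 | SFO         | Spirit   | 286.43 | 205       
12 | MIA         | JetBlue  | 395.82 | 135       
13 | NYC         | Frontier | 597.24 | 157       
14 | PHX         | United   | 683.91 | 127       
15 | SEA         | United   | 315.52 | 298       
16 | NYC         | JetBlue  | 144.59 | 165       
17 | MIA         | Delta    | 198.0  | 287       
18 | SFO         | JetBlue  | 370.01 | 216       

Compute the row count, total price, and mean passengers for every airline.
SELECT airline,
       COUNT(*) as cnt,
       SUM(price) as total_price,
       AVG(passengers) as avg_passengers
FROM flights
GROUP BY airline

Result:
  Delta: 4 records, 777.23 total price, 235.50 avg passengers
  Frontier: 4 records, 3055.01 total price, 177.25 avg passengers
  JetBlue: 4 records, 1737.63 total price, 167.00 avg passengers
  Spirit: 4 records, 2108.32 total price, 188.75 avg passengers
  United: 2 records, 999.43 total price, 212.50 avg passengers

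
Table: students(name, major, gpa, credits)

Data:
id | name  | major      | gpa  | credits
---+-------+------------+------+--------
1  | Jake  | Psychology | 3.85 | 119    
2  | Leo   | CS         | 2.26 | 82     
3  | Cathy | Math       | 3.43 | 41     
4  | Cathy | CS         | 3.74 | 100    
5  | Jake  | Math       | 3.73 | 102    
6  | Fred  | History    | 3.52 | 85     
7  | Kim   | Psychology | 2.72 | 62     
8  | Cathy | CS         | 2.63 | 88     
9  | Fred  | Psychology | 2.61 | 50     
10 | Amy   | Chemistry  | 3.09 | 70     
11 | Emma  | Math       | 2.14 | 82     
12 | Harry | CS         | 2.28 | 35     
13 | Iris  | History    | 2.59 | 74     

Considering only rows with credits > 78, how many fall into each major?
SELECT major, COUNT(*)
FROM students
WHERE credits > 78
GROUP BY major

Note: WHERE filters rows before grouping.

Result:
  CS: 3
  History: 1
  Math: 2
  Psychology: 1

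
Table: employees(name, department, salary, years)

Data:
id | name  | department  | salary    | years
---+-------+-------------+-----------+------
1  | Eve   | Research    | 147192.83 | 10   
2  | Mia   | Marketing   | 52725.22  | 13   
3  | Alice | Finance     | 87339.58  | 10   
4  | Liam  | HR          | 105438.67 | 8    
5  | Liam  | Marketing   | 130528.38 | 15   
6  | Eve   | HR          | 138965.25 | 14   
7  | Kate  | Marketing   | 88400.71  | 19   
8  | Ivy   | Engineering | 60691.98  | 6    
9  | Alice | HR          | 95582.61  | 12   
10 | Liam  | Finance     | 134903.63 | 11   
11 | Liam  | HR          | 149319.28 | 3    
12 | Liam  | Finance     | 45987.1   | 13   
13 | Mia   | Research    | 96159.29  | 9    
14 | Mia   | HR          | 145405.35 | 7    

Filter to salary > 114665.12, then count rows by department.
SELECT department, COUNT(*)
FROM employees
WHERE salary > 114665.12
GROUP BY department

Note: WHERE filters rows before grouping.

Result:
  Finance: 1
  HR: 3
  Marketing: 1
  Research: 1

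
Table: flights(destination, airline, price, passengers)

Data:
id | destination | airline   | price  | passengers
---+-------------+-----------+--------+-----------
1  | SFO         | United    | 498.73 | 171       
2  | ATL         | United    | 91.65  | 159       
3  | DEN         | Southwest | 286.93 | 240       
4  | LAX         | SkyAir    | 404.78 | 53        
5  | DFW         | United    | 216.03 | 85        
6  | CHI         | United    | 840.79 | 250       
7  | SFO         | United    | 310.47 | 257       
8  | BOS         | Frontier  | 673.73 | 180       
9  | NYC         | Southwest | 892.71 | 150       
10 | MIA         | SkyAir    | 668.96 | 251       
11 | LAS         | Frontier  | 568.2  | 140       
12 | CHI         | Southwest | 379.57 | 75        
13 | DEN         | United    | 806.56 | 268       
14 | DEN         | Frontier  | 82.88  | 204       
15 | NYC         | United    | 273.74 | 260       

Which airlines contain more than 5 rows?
SELECT airline, COUNT(*) as cnt
FROM flights
GROUP BY airline
HAVING COUNT(*) > 5

Result:
  United: 7

Note: HAVING filters groups after aggregation, WHERE filters rows before.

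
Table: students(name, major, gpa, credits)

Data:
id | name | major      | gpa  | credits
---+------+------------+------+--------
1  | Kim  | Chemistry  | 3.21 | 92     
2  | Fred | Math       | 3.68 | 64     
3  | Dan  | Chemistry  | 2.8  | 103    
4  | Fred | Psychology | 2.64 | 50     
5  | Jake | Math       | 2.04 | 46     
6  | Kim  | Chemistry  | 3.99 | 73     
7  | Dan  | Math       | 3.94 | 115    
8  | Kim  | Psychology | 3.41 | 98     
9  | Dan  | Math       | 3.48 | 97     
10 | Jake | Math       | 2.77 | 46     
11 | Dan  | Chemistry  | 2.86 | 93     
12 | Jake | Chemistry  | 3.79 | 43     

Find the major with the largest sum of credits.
SELECT major, SUM(credits) as val
FROM students
GROUP BY major
ORDER BY val DESC
LIMIT 1

Result: Chemistry with sum(credits) = 404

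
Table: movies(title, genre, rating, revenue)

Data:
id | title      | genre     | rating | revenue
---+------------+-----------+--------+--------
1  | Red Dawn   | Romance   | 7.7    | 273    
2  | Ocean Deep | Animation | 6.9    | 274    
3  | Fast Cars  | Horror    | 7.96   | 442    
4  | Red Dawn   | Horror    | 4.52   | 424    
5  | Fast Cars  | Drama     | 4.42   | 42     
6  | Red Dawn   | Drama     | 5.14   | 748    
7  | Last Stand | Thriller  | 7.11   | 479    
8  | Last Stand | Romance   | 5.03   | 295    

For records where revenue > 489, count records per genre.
SELECT genre, COUNT(*)
FROM movies
WHERE revenue > 489
GROUP BY genre

Note: WHERE filters rows before grouping.

Result:
  Drama: 1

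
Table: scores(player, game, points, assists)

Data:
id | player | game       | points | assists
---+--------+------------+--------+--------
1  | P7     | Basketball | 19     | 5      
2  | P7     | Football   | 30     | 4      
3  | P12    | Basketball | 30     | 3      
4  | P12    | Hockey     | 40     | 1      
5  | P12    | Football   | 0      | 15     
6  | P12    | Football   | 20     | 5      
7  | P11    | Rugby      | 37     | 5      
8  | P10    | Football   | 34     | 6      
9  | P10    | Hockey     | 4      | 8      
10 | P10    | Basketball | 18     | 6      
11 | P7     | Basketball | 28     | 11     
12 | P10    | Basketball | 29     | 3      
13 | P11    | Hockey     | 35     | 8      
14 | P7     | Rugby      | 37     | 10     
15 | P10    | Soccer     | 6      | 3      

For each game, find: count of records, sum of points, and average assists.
SELECT game,
       COUNT(*) as cnt,
       SUM(points) as total_points,
       AVG(assists) as avg_assists
FROM scores
GROUP BY game

Result:
  Basketball: 5 records, 124 total points, 5.60 avg assists
  Football: 4 records, 84 total points, 7.50 avg assists
  Hockey: 3 records, 79 total points, 5.67 avg assists
  Rugby: 2 records, 74 total points, 7.50 avg assists
  Soccer: 1 records, 6 total points, 3.00 avg assists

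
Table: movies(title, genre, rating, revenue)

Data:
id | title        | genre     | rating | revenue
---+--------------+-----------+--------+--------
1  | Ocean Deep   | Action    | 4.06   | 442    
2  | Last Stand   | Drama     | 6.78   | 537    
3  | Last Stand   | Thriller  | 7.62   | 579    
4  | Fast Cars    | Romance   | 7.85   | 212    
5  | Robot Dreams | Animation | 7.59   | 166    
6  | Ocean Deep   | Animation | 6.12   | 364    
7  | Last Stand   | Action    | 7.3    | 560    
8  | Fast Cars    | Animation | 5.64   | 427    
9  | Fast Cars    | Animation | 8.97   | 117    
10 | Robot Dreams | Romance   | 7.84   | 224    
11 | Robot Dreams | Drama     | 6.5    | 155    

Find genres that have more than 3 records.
SELECT genre, COUNT(*) as cnt
FROM movies
GROUP BY genre
HAVING COUNT(*) > 3

Result:
  Animation: 4

Note: HAVING filters groups after aggregation, WHERE filters rows before.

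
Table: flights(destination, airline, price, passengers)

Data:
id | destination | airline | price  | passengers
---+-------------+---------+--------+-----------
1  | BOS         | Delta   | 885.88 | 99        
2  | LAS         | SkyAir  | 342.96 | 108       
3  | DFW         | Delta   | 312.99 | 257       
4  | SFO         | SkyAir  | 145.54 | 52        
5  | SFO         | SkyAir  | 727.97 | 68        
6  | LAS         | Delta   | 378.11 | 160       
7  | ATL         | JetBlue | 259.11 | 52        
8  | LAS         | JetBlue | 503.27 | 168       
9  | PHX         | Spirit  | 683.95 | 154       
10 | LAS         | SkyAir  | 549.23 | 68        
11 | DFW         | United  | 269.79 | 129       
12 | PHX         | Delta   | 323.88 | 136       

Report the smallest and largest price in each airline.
SELECT airline, MIN(price), MAX(price)
FROM flights
GROUP BY airline

Result:
  Delta: min=312.99, max=885.88
  JetBlue: min=259.11, max=503.27
  SkyAir: min=145.54, max=727.97
  Spirit: min=683.95, max=683.95
  United: min=269.79, max=269.79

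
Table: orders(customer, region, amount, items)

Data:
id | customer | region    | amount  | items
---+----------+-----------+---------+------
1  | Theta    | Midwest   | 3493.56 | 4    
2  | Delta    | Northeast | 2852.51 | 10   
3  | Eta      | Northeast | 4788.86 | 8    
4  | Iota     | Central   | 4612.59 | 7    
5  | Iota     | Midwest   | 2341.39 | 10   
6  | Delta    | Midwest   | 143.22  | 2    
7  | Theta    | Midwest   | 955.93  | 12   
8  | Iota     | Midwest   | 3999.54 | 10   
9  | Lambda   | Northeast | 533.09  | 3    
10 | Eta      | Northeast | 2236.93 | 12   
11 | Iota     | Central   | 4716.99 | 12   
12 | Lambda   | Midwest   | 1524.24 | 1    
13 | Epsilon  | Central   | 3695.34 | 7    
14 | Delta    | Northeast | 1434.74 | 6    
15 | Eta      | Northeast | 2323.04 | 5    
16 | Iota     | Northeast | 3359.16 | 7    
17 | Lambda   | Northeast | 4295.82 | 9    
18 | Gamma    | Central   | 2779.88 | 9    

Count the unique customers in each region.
SELECT region, COUNT(DISTINCT customer)
FROM orders
GROUP BY region

Result:
  Central: 3 distinct
  Midwest: 4 distinct
  Northeast: 4 distinct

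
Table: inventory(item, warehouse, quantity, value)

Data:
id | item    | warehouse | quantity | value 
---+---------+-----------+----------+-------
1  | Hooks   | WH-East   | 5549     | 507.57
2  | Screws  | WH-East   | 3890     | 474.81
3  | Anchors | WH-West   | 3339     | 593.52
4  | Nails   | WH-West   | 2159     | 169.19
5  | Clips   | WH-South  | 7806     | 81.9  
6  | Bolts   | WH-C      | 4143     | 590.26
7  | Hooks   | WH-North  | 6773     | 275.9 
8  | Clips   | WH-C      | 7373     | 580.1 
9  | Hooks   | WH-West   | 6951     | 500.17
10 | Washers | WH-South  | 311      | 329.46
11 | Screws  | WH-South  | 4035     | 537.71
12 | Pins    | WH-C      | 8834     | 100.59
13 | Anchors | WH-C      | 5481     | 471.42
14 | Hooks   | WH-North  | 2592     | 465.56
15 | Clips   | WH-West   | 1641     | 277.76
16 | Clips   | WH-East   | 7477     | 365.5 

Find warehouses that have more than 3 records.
SELECT warehouse, COUNT(*) as cnt
FROM inventory
GROUP BY warehouse
HAVING COUNT(*) > 3

Result:
  WH-C: 4
  WH-West: 4

Note: HAVING filters groups after aggregation, WHERE filters rows before.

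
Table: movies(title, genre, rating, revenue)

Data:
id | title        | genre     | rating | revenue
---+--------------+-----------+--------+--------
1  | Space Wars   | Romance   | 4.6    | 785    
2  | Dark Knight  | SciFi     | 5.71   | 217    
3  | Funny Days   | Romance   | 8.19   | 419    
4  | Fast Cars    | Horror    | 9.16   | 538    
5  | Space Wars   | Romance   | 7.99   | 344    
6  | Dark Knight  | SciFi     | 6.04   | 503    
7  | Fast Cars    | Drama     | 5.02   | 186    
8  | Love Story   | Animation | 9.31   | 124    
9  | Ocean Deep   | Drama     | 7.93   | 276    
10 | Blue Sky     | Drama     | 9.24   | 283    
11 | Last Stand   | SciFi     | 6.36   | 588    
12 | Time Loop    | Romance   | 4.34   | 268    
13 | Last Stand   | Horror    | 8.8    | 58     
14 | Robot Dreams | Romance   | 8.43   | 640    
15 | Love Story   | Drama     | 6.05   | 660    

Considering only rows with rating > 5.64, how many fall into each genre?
SELECT genre, COUNT(*)
FROM movies
WHERE rating > 5.64
GROUP BY genre

Note: WHERE filters rows before grouping.

Result:
  Animation: 1
  Drama: 3
  Horror: 2
  Romance: 3
  SciFi: 3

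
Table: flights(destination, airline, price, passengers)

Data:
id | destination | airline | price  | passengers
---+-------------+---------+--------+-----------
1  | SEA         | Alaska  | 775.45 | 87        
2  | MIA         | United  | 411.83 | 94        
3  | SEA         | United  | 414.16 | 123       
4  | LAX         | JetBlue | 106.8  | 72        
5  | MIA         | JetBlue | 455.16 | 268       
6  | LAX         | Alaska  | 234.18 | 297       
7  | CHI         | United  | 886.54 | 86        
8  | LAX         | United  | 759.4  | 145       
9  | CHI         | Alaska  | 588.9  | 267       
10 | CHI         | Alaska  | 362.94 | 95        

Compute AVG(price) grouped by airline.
SELECT airline, AVG(price) as result
FROM flights
GROUP BY airline

Result:
  Alaska: 490.37
  JetBlue: 280.98
  United: 617.98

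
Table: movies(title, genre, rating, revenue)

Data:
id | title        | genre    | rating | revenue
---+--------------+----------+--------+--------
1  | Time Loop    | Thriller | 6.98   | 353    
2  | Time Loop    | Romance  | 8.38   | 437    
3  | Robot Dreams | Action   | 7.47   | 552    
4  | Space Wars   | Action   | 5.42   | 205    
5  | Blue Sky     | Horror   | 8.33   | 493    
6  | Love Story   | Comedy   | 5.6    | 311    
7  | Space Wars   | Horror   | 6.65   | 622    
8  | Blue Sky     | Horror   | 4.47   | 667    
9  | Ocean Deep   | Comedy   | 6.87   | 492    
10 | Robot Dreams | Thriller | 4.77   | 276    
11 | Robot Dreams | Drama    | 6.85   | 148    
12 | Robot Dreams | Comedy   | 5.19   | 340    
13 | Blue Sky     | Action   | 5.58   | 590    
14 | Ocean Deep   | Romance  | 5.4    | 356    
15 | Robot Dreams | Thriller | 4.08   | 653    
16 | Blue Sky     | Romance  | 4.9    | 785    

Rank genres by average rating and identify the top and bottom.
SELECT genre, AVG(rating)
FROM movies
GROUP BY genre
ORDER BY AVG(rating)

All groups:
  Thriller: 5.28
  Comedy: 5.89
  Action: 6.16
  Romance: 6.23
  Horror: 6.48
  Drama: 6.85

Highest: Drama (6.85)
Lowest: Thriller (5.28)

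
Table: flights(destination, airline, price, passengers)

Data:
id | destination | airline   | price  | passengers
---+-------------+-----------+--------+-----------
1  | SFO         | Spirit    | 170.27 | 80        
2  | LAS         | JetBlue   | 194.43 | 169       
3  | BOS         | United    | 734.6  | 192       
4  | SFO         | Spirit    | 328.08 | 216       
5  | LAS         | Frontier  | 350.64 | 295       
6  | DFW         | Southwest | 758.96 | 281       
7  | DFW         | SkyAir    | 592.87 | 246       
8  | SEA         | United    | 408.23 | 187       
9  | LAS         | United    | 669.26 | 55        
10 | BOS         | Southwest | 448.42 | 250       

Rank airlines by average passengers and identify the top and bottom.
SELECT airline, AVG(passengers)
FROM flights
GROUP BY airline
ORDER BY AVG(passengers)

All groups:
  United: 144.67
  Spirit: 148.00
  JetBlue: 169.00
  SkyAir: 246.00
  Southwest: 265.50
  Frontier: 295.00

Highest: Frontier (295.00)
Lowest: United (144.67)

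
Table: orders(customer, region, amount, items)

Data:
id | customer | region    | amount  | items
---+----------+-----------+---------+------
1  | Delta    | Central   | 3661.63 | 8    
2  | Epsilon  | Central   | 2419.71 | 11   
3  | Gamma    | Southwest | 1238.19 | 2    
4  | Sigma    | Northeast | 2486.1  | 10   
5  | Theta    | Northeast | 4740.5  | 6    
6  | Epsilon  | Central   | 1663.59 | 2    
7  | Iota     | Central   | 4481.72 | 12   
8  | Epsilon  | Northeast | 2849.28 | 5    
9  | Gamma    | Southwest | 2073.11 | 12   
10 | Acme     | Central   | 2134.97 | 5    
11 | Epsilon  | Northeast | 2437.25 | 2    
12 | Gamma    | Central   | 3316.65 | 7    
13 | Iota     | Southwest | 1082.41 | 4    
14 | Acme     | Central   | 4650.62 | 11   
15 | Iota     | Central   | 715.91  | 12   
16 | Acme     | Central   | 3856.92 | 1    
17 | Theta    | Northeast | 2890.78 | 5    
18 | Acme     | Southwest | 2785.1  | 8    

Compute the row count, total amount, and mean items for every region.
SELECT region,
       COUNT(*) as cnt,
       SUM(amount) as total_amount,
       AVG(items) as avg_items
FROM orders
GROUP BY region

Result:
  Central: 9 records, 26901.72 total amount, 7.67 avg items
  Northeast: 5 records, 15403.91 total amount, 5.60 avg items
  Southwest: 4 records, 7178.81 total amount, 6.50 avg items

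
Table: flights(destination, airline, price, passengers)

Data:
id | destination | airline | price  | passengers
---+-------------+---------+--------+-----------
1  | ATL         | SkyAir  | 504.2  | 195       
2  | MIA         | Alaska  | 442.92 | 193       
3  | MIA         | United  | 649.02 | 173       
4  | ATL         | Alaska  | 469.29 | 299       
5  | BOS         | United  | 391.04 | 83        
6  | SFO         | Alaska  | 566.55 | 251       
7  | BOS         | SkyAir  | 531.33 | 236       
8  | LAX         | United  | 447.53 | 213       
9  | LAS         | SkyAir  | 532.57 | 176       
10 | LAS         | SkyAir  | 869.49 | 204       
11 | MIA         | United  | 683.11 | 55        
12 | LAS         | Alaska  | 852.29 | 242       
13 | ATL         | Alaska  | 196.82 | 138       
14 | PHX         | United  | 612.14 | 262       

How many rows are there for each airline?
SELECT airline, COUNT(*) as count
FROM flights
GROUP BY airline

Result:
  Alaska: 5
  SkyAir: 4
  United: 5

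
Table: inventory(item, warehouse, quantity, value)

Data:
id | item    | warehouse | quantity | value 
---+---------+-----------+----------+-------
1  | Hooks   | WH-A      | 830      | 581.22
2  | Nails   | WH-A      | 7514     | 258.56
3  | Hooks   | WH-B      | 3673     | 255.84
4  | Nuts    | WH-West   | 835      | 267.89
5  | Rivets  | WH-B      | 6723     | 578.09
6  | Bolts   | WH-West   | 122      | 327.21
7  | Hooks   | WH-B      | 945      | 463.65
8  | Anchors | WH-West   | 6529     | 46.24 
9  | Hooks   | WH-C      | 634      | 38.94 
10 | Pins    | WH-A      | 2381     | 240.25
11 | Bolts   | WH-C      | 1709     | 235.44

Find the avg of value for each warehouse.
SELECT warehouse, AVG(value) as result
FROM inventory
GROUP BY warehouse

Result:
  WH-A: 360.01
  WH-B: 432.53
  WH-C: 137.19
  WH-West: 213.78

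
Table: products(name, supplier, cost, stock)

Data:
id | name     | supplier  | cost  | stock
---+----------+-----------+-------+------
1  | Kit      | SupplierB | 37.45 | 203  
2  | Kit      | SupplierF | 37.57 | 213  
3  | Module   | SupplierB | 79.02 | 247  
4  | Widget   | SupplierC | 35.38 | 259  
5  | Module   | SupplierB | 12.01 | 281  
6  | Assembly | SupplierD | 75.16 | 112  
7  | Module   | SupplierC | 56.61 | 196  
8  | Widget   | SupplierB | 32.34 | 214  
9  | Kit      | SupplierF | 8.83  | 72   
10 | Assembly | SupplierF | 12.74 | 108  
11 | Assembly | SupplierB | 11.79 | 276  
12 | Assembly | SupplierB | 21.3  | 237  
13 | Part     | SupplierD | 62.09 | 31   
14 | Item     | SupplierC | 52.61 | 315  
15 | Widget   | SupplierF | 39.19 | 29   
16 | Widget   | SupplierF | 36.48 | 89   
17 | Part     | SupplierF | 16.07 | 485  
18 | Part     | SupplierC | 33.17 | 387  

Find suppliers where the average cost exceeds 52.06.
SELECT supplier, AVG(cost)
FROM products
GROUP BY supplier
HAVING AVG(cost) > 52.06

Result:
  SupplierD: avg=68.63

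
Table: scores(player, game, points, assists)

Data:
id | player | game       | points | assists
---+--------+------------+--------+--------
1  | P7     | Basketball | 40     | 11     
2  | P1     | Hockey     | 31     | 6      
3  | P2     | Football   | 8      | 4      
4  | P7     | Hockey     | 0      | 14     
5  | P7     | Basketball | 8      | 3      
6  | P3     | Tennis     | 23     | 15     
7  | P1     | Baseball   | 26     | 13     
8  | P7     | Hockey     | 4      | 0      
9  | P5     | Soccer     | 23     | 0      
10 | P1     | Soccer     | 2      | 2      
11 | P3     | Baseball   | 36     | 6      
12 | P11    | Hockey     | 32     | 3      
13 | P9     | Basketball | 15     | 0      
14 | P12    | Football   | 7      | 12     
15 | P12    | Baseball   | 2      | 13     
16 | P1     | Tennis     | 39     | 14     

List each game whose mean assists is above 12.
SELECT game, AVG(assists)
FROM scores
GROUP BY game
HAVING AVG(assists) > 12

Result:
  Tennis: avg=14.50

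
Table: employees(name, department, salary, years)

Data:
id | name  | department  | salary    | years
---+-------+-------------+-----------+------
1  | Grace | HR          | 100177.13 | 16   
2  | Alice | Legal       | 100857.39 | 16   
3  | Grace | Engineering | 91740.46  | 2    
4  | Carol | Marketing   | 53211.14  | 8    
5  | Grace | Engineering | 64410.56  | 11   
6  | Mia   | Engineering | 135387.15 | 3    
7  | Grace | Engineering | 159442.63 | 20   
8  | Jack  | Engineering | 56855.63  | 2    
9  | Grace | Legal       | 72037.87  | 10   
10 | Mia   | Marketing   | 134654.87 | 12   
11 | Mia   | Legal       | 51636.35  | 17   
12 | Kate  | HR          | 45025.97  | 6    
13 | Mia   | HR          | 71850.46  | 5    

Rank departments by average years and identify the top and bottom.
SELECT department, AVG(years)
FROM employees
GROUP BY department
ORDER BY AVG(years)

All groups:
  Engineering: 7.60
  HR: 9.00
  Marketing: 10.00
  Legal: 14.33

Highest: Legal (14.33)
Lowest: Engineering (7.60)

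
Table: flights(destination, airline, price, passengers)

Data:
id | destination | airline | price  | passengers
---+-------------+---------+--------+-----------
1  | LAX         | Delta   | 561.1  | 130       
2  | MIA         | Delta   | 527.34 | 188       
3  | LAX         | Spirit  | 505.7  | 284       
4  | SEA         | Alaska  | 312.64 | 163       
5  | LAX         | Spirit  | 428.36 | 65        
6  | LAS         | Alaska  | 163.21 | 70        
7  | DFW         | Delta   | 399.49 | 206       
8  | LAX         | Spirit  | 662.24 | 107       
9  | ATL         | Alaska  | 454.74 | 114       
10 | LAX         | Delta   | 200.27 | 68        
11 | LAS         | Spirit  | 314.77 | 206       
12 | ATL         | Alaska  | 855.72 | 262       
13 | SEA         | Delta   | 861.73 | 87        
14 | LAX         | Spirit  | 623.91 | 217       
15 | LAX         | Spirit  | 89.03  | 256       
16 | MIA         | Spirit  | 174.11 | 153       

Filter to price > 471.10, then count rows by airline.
SELECT airline, COUNT(*)
FROM flights
WHERE price > 471.10
GROUP BY airline

Note: WHERE filters rows before grouping.

Result:
  Alaska: 1
  Delta: 3
  Spirit: 3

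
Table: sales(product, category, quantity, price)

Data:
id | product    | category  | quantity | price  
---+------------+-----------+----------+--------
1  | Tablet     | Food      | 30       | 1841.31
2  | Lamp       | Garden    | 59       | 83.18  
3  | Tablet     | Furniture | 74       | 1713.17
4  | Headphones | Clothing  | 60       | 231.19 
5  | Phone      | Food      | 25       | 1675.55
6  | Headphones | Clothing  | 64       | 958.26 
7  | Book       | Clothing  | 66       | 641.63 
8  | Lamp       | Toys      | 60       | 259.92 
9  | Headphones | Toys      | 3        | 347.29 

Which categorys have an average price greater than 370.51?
SELECT category, AVG(price)
FROM sales
GROUP BY category
HAVING AVG(price) > 370.51

Result:
  Clothing: avg=610.36
  Food: avg=1758.43
  Furniture: avg=1713.17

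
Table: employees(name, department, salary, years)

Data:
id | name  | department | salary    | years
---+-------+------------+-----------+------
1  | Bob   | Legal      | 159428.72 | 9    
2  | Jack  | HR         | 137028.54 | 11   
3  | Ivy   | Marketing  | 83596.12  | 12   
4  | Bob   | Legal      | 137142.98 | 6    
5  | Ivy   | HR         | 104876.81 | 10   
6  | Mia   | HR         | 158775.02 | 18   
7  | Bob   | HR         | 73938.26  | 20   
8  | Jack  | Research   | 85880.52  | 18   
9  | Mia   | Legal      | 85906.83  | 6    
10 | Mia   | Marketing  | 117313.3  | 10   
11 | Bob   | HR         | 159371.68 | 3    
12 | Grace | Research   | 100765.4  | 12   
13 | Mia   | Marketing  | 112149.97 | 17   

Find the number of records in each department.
SELECT department, COUNT(*) as count
FROM employees
GROUP BY department

Result:
  HR: 5
  Legal: 3
  Marketing: 3
  Research: 2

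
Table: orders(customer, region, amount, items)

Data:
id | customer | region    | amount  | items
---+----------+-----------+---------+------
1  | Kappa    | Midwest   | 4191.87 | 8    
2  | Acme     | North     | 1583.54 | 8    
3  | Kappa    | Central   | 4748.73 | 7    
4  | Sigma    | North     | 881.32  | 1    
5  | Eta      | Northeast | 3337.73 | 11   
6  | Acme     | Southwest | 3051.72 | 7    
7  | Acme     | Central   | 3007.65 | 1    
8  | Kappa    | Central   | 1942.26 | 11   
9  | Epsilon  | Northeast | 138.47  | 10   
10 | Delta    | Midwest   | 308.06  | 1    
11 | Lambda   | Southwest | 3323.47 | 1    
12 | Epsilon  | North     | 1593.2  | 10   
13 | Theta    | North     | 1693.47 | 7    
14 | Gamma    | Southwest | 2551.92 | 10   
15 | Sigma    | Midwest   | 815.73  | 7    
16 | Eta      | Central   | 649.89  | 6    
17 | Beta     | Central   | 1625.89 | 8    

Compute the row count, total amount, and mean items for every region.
SELECT region,
       COUNT(*) as cnt,
       SUM(amount) as total_amount,
       AVG(items) as avg_items
FROM orders
GROUP BY region

Result:
  Central: 5 records, 11974.42 total amount, 6.60 avg items
  Midwest: 3 records, 5315.66 total amount, 5.33 avg items
  North: 4 records, 5751.53 total amount, 6.50 avg items
  Northeast: 2 records, 3476.20 total amount, 10.50 avg items
  Southwest: 3 records, 8927.11 total amount, 6.00 avg items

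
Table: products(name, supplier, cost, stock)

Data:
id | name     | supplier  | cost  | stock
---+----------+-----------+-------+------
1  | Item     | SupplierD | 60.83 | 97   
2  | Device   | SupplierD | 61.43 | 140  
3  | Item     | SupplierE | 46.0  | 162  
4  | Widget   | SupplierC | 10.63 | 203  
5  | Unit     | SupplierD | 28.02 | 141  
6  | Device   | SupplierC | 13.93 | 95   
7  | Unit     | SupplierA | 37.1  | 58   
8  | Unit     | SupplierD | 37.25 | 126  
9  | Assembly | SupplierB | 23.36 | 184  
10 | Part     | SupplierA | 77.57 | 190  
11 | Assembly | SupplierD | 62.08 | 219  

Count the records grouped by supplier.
SELECT supplier, COUNT(*) as count
FROM products
GROUP BY supplier

Result:
  SupplierA: 2
  SupplierB: 1
  SupplierC: 2
  SupplierD: 5
  SupplierE: 1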